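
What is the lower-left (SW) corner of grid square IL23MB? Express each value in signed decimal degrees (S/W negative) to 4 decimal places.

23.0417, -15.0000

Field I=8, L=11: +8·20° lon, +11·10° lat → SW at lon -20°, lat 20°.
Square 2, 3: +2·2° lon, +3·1° lat → SW at lon -16°, lat 23°.
Subsquare m=12, b=1: +12·0.0833333° lon, +1·0.0416667° lat → SW at lon -15°, lat 23.0417°.
latitude 23.0417, longitude -15.0000.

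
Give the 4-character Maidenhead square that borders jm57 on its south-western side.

Longitude square 5; −1 → 4.
Latitude square 7; −1 → 6.

JM46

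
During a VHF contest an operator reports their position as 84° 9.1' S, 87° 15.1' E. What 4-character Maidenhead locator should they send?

NA35

Add 180° to longitude and 90° to latitude: 267.25, 5.85.
Field: lon ⌊267.25/20⌋ = 13 → N; lat ⌊5.85/10⌋ = 0 → A.
Square: lon ⌊7.25/2⌋ = 3; lat ⌊5.85/1⌋ = 5.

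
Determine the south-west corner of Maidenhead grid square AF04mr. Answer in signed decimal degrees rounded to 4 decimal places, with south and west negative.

-35.2917, -179.0000

Field A=0, F=5: +0·20° lon, +5·10° lat → SW at lon -180°, lat -40°.
Square 0, 4: +0·2° lon, +4·1° lat → SW at lon -180°, lat -36°.
Subsquare m=12, r=17: +12·0.0833333° lon, +17·0.0416667° lat → SW at lon -179°, lat -35.2917°.
latitude -35.2917, longitude -179.0000.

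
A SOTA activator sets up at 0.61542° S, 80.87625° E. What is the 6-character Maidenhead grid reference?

NI09kj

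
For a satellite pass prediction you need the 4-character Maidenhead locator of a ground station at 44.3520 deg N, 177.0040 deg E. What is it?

Add 180° to longitude and 90° to latitude: 357.00, 134.35.
Field: 357.00/20 → 17 → R, 134.35/10 → 13 → N; chars RN.
Square: 17.00/2 → 8, 4.35/1 → 4; chars 84.

RN84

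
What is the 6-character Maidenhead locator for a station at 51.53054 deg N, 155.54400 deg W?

BO21fm

Offset from 180°W / 90°S: lon 24.4560°, lat 141.5305°.
Field (20°×10°, letters A–R): 24.4560/20 → 1 → B, 141.5305/10 → 14 → O; chars BO.
Square (2°×1°, digits 0–9): 4.4560/2 → 2, 1.5305/1 → 1; chars 21.
Subsquare (5′×2.5′, letters a–x): 0.4560/0.0833333 → 5 → f, 0.5305/0.0416667 → 12 → m; chars fm.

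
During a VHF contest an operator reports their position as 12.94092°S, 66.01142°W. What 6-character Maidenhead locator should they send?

FH67xb

Shift to the Maidenhead origin (180°W, 90°S): lon 113.9886, lat 77.0591.
Field: lon ⌊113.9886/20⌋ = 5 → F; lat ⌊77.0591/10⌋ = 7 → H.
Square: lon ⌊13.9886/2⌋ = 6; lat ⌊7.0591/1⌋ = 7.
Subsquare: lon ⌊1.9886/0.0833333⌋ = 23 → x; lat ⌊0.0591/0.0416667⌋ = 1 → b.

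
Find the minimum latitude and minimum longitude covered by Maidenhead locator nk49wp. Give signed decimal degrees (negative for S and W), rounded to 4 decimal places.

19.6250, 89.8333

Field N=13, K=10: +13·20° lon, +10·10° lat → SW at lon 80°, lat 10°.
Square 4, 9: +4·2° lon, +9·1° lat → SW at lon 88°, lat 19°.
Subsquare w=22, p=15: +22·0.0833333° lon, +15·0.0416667° lat → SW at lon 89.8333°, lat 19.625°.
latitude 19.6250, longitude 89.8333.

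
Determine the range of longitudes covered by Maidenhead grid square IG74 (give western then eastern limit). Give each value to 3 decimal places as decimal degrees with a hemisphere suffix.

6.000° W, 4.000° W

Field I=8, G=6: +8·20° lon, +6·10° lat → SW at lon -20°, lat -30°.
Square 7, 4: +7·2° lon, +4·1° lat → SW at lon -6°, lat -26°.
Cell spans 2° lon × 1° lat.
west 6.000° W, east 4.000° W.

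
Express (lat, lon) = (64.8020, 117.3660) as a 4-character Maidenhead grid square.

Offset from 180°W / 90°S: lon 297.37°, lat 154.80°.
Field: lon ⌊297.37/20⌋ = 14 → O; lat ⌊154.80/10⌋ = 15 → P.
Square: lon ⌊17.37/2⌋ = 8; lat ⌊4.80/1⌋ = 4.

OP84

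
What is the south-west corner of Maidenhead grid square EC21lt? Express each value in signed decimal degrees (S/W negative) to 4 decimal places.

-68.2083, -95.0833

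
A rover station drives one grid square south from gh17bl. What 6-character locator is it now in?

GH17bk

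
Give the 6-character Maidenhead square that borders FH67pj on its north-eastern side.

FH67qk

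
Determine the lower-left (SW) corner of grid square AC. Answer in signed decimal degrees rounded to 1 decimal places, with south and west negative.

-70.0, -180.0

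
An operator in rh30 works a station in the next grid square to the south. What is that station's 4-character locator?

RG39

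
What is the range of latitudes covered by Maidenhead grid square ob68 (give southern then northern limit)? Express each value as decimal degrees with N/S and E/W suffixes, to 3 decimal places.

Field O=14, B=1: +14·20° lon, +1·10° lat → SW at lon 100°, lat -80°.
Square 6, 8: +6·2° lon, +8·1° lat → SW at lon 112°, lat -72°.
Cell spans 2° lon × 1° lat.
south 72.000° S, north 71.000° S.

72.000° S, 71.000° S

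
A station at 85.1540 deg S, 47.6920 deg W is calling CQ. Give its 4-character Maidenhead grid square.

GA64

Shift to the Maidenhead origin (180°W, 90°S): lon 132.31, lat 4.85.
Field: 132.31/20 → 6 → G, 4.85/10 → 0 → A; chars GA.
Square: 12.31/2 → 6, 4.85/1 → 4; chars 64.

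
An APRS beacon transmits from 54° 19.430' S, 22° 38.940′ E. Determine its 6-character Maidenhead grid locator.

KD15hq

Add 180° to longitude and 90° to latitude: 202.6490, 35.6762.
Field (20°×10°, letters A–R): 202.6490/20 → 10 → K, 35.6762/10 → 3 → D; chars KD.
Square (2°×1°, digits 0–9): 2.6490/2 → 1, 5.6762/1 → 5; chars 15.
Subsquare (5′×2.5′, letters a–x): 0.6490/0.0833333 → 7 → h, 0.6762/0.0416667 → 16 → q; chars hq.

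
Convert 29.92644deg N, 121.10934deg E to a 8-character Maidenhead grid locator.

Shift to the Maidenhead origin (180°W, 90°S): lon 301.10934, lat 119.92644.
Field: lon ⌊301.10934/20⌋ = 15 → P; lat ⌊119.92644/10⌋ = 11 → L.
Square: lon ⌊1.10934/2⌋ = 0; lat ⌊9.92644/1⌋ = 9.
Subsquare: lon ⌊1.10934/0.0833333⌋ = 13 → n; lat ⌊0.92644/0.0416667⌋ = 22 → w.
Extended square: lon ⌊0.02601/0.00833333⌋ = 3; lat ⌊0.00977/0.00416667⌋ = 2.

PL09nw32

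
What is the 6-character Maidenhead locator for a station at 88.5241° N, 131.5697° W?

Shift to the Maidenhead origin (180°W, 90°S): lon 48.4303, lat 178.5241.
Field: 48.4303/20 → 2 → C, 178.5241/10 → 17 → R; chars CR.
Square: 8.4303/2 → 4, 8.5241/1 → 8; chars 48.
Subsquare: 0.4303/0.0833333 → 5 → f, 0.5241/0.0416667 → 12 → m; chars fm.

CR48fm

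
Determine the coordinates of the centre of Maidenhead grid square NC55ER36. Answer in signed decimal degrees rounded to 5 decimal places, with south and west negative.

-64.26458, 90.36250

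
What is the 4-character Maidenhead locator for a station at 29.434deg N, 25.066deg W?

HL79

Shift to the Maidenhead origin (180°W, 90°S): lon 154.93, lat 119.43.
Field (20°×10°, letters A–R): lon ⌊154.93/20⌋ = 7 → H; lat ⌊119.43/10⌋ = 11 → L.
Square (2°×1°, digits 0–9): lon ⌊14.93/2⌋ = 7; lat ⌊9.43/1⌋ = 9.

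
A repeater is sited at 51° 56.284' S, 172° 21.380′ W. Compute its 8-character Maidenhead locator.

AD38tb74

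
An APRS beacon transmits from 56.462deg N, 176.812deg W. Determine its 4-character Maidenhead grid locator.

Offset from 180°W / 90°S: lon 3.19°, lat 146.46°.
Field: 3.19/20 → 0 → A, 146.46/10 → 14 → O; chars AO.
Square: 3.19/2 → 1, 6.46/1 → 6; chars 16.

AO16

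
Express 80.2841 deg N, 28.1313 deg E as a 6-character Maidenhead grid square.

KR40bg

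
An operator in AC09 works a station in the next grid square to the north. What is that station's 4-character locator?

Latitude square 9; +1 → 10, wraps to 0, carry into field.
Latitude field C = 2; +1 → 3 = D.
The longitude characters are unchanged.

AD00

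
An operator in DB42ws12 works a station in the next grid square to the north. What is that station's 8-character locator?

Latitude extended square 2; +1 → 3.
The longitude characters are unchanged.

DB42ws13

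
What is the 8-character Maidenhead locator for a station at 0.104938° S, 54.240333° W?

GI29vv14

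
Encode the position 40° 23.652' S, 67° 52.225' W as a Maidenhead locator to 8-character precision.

Add 180° to longitude and 90° to latitude: 112.12958, 49.60580.
Field: lon ⌊112.12958/20⌋ = 5 → F; lat ⌊49.60580/10⌋ = 4 → E.
Square: lon ⌊12.12958/2⌋ = 6; lat ⌊9.60580/1⌋ = 9.
Subsquare: lon ⌊0.12958/0.0833333⌋ = 1 → b; lat ⌊0.60580/0.0416667⌋ = 14 → o.
Extended square: lon ⌊0.04625/0.00833333⌋ = 5; lat ⌊0.02247/0.00416667⌋ = 5.

FE69bo55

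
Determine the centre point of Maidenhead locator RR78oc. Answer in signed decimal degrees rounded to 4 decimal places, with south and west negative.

Field R=17, R=17: +17·20° lon, +17·10° lat → SW at lon 160°, lat 80°.
Square 7, 8: +7·2° lon, +8·1° lat → SW at lon 174°, lat 88°.
Subsquare o=14, c=2: +14·0.0833333° lon, +2·0.0416667° lat → SW at lon 175.167°, lat 88.0833°.
Cell spans 0.0833333° lon × 0.0416667° lat. Centre is SW corner plus half of each.
latitude 88.1042, longitude 175.2083.

88.1042, 175.2083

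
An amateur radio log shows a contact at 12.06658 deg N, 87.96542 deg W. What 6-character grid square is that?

EK62ab

Add 180° to longitude and 90° to latitude: 92.0346, 102.0666.
Field: lon ⌊92.0346/20⌋ = 4 → E; lat ⌊102.0666/10⌋ = 10 → K.
Square: lon ⌊12.0346/2⌋ = 6; lat ⌊2.0666/1⌋ = 2.
Subsquare: lon ⌊0.0346/0.0833333⌋ = 0 → a; lat ⌊0.0666/0.0416667⌋ = 1 → b.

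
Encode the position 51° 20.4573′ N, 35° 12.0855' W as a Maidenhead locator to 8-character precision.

HO21ji51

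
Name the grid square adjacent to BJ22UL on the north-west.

Longitude subsquare u = 20; −1 → 19 = t.
Latitude subsquare l = 11; +1 → 12 = m.

BJ22tm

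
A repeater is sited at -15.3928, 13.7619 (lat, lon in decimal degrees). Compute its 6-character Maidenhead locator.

Offset from 180°W / 90°S: lon 193.7619°, lat 74.6072°.
Field (20°×10°, letters A–R): 193.7619/20 → 9 → J, 74.6072/10 → 7 → H; chars JH.
Square (2°×1°, digits 0–9): 13.7619/2 → 6, 4.6072/1 → 4; chars 64.
Subsquare (5′×2.5′, letters a–x): 1.7619/0.0833333 → 21 → v, 0.6072/0.0416667 → 14 → o; chars vo.

JH64vo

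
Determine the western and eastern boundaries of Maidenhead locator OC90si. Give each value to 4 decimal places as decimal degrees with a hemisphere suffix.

Field O=14, C=2: +14·20° lon, +2·10° lat → SW at lon 100°, lat -70°.
Square 9, 0: +9·2° lon, +0·1° lat → SW at lon 118°, lat -70°.
Subsquare s=18, i=8: +18·0.0833333° lon, +8·0.0416667° lat → SW at lon 119.5°, lat -69.6667°.
Cell spans 0.0833333° lon × 0.0416667° lat.
west 119.5000° E, east 119.5833° E.

119.5000° E, 119.5833° E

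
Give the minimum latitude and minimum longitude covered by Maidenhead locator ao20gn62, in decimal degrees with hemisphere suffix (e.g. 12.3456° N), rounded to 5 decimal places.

50.55000° N, 175.45000° W

Field A=0, O=14: +0·20° lon, +14·10° lat → SW at lon -180°, lat 50°.
Square 2, 0: +2·2° lon, +0·1° lat → SW at lon -176°, lat 50°.
Subsquare g=6, n=13: +6·0.0833333° lon, +13·0.0416667° lat → SW at lon -175.5°, lat 50.5417°.
Extended square 6, 2: +6·0.00833333° lon, +2·0.00416667° lat → SW at lon -175.45°, lat 50.55°.
latitude 50.55000° N, longitude 175.45000° W.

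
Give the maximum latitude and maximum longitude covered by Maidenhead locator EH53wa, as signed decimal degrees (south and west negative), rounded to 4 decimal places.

-16.9583, -88.0833

Field E=4, H=7: +4·20° lon, +7·10° lat → SW at lon -100°, lat -20°.
Square 5, 3: +5·2° lon, +3·1° lat → SW at lon -90°, lat -17°.
Subsquare w=22, a=0: +22·0.0833333° lon, +0·0.0416667° lat → SW at lon -88.1667°, lat -17°.
Cell spans 0.0833333° lon × 0.0416667° lat. NE corner is SW corner plus one full cell.
latitude -16.9583, longitude -88.0833.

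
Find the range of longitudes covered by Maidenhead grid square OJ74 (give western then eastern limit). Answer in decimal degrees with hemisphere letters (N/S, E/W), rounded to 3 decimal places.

114.000° E, 116.000° E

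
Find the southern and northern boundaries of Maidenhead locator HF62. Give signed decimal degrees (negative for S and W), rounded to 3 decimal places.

-38.000, -37.000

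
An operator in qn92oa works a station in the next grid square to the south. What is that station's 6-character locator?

QN91ox

Latitude subsquare a = 0; −1 → -1, wraps to 23 = x, carry into square.
Latitude square 2; −1 → 1.
The longitude characters are unchanged.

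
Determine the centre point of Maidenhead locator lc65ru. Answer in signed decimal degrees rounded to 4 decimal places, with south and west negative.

-64.1458, 53.4583

Field L=11, C=2: +11·20° lon, +2·10° lat → SW at lon 40°, lat -70°.
Square 6, 5: +6·2° lon, +5·1° lat → SW at lon 52°, lat -65°.
Subsquare r=17, u=20: +17·0.0833333° lon, +20·0.0416667° lat → SW at lon 53.4167°, lat -64.1667°.
Cell spans 0.0833333° lon × 0.0416667° lat. Centre is SW corner plus half of each.
latitude -64.1458, longitude 53.4583.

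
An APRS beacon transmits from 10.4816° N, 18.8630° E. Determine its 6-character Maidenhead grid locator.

Offset from 180°W / 90°S: lon 198.8630°, lat 100.4816°.
Field: 198.8630/20 → 9 → J, 100.4816/10 → 10 → K; chars JK.
Square: 18.8630/2 → 9, 0.4816/1 → 0; chars 90.
Subsquare: 0.8630/0.0833333 → 10 → k, 0.4816/0.0416667 → 11 → l; chars kl.

JK90kl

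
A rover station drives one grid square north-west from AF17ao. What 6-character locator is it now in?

Longitude subsquare a = 0; −1 → -1, wraps to 23 = x, carry into square.
Longitude square 1; −1 → 0.
Latitude subsquare o = 14; +1 → 15 = p.

AF07xp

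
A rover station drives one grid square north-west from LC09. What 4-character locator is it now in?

Longitude square 0; −1 → -1, wraps to 9, carry into field.
Longitude field L = 11; −1 → 10 = K.
Latitude square 9; +1 → 10, wraps to 0, carry into field.
Latitude field C = 2; +1 → 3 = D.

KD90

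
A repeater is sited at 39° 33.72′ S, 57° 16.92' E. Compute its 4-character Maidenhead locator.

Offset from 180°W / 90°S: lon 237.28°, lat 50.44°.
Field: 237.28/20 → 11 → L, 50.44/10 → 5 → F; chars LF.
Square: 17.28/2 → 8, 0.44/1 → 0; chars 80.

LF80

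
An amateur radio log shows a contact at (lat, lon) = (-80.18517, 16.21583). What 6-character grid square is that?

Add 180° to longitude and 90° to latitude: 196.2158, 9.8148.
Field (20°×10°, letters A–R): 196.2158/20 → 9 → J, 9.8148/10 → 0 → A; chars JA.
Square (2°×1°, digits 0–9): 16.2158/2 → 8, 9.8148/1 → 9; chars 89.
Subsquare (5′×2.5′, letters a–x): 0.2158/0.0833333 → 2 → c, 0.8148/0.0416667 → 19 → t; chars ct.

JA89ct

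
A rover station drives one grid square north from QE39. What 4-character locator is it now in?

QF30

Latitude square 9; +1 → 10, wraps to 0, carry into field.
Latitude field E = 4; +1 → 5 = F.
The longitude characters are unchanged.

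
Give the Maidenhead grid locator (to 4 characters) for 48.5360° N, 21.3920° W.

Shift to the Maidenhead origin (180°W, 90°S): lon 158.61, lat 138.54.
Field: 158.61/20 → 7 → H, 138.54/10 → 13 → N; chars HN.
Square: 18.61/2 → 9, 8.54/1 → 8; chars 98.

HN98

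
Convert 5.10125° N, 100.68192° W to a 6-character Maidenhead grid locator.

DJ95pc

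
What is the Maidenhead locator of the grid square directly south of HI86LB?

Latitude subsquare b = 1; −1 → 0 = a.
The longitude characters are unchanged.

HI86la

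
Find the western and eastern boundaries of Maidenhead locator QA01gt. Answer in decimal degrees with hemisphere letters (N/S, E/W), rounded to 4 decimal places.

140.5000° E, 140.5833° E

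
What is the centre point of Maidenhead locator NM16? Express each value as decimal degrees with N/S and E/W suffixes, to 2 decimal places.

Field N=13, M=12: +13·20° lon, +12·10° lat → SW at lon 80°, lat 30°.
Square 1, 6: +1·2° lon, +6·1° lat → SW at lon 82°, lat 36°.
Cell spans 2° lon × 1° lat. Centre is SW corner plus half of each.
latitude 36.50° N, longitude 83.00° E.

36.50° N, 83.00° E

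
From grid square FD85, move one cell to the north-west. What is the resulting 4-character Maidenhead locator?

FD76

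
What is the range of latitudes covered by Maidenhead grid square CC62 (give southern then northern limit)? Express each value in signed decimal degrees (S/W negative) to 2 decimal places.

Field C=2, C=2: +2·20° lon, +2·10° lat → SW at lon -140°, lat -70°.
Square 6, 2: +6·2° lon, +2·1° lat → SW at lon -128°, lat -68°.
Cell spans 2° lon × 1° lat.
south -68.00, north -67.00.

-68.00, -67.00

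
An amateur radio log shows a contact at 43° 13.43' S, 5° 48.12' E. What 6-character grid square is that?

Shift to the Maidenhead origin (180°W, 90°S): lon 185.8020, lat 46.7762.
Field (20°×10°, letters A–R): lon ⌊185.8020/20⌋ = 9 → J; lat ⌊46.7762/10⌋ = 4 → E.
Square (2°×1°, digits 0–9): lon ⌊5.8020/2⌋ = 2; lat ⌊6.7762/1⌋ = 6.
Subsquare (5′×2.5′, letters a–x): lon ⌊1.8020/0.0833333⌋ = 21 → v; lat ⌊0.7762/0.0416667⌋ = 18 → s.

JE26vs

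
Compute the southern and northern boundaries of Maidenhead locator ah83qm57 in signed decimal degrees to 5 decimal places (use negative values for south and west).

Field A=0, H=7: +0·20° lon, +7·10° lat → SW at lon -180°, lat -20°.
Square 8, 3: +8·2° lon, +3·1° lat → SW at lon -164°, lat -17°.
Subsquare q=16, m=12: +16·0.0833333° lon, +12·0.0416667° lat → SW at lon -162.667°, lat -16.5°.
Extended square 5, 7: +5·0.00833333° lon, +7·0.00416667° lat → SW at lon -162.625°, lat -16.4708°.
Cell spans 0.00833333° lon × 0.00416667° lat.
south -16.47083, north -16.46667.

-16.47083, -16.46667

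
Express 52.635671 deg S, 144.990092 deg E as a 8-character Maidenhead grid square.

QD27li87

Offset from 180°W / 90°S: lon 324.99009°, lat 37.36433°.
Field: 324.99009/20 → 16 → Q, 37.36433/10 → 3 → D; chars QD.
Square: 4.99009/2 → 2, 7.36433/1 → 7; chars 27.
Subsquare: 0.99009/0.0833333 → 11 → l, 0.36433/0.0416667 → 8 → i; chars li.
Extended square: 0.07343/0.00833333 → 8, 0.03100/0.00416667 → 7; chars 87.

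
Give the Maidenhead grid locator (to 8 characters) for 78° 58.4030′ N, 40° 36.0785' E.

Shift to the Maidenhead origin (180°W, 90°S): lon 220.60131, lat 168.97338.
Field: 220.60131/20 → 11 → L, 168.97338/10 → 16 → Q; chars LQ.
Square: 0.60131/2 → 0, 8.97338/1 → 8; chars 08.
Subsquare: 0.60131/0.0833333 → 7 → h, 0.97338/0.0416667 → 23 → x; chars hx.
Extended square: 0.01798/0.00833333 → 2, 0.01505/0.00416667 → 3; chars 23.

LQ08hx23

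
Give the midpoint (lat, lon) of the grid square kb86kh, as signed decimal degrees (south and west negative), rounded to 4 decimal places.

-73.6875, 36.8750

Field K=10, B=1: +10·20° lon, +1·10° lat → SW at lon 20°, lat -80°.
Square 8, 6: +8·2° lon, +6·1° lat → SW at lon 36°, lat -74°.
Subsquare k=10, h=7: +10·0.0833333° lon, +7·0.0416667° lat → SW at lon 36.8333°, lat -73.7083°.
Cell spans 0.0833333° lon × 0.0416667° lat. Centre is SW corner plus half of each.
latitude -73.6875, longitude 36.8750.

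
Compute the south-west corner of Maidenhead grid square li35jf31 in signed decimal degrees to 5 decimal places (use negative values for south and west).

-4.78750, 46.77500

Field L=11, I=8: +11·20° lon, +8·10° lat → SW at lon 40°, lat -10°.
Square 3, 5: +3·2° lon, +5·1° lat → SW at lon 46°, lat -5°.
Subsquare j=9, f=5: +9·0.0833333° lon, +5·0.0416667° lat → SW at lon 46.75°, lat -4.79167°.
Extended square 3, 1: +3·0.00833333° lon, +1·0.00416667° lat → SW at lon 46.775°, lat -4.7875°.
latitude -4.78750, longitude 46.77500.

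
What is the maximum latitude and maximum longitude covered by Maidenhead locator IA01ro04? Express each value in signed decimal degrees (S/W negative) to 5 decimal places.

Field I=8, A=0: +8·20° lon, +0·10° lat → SW at lon -20°, lat -90°.
Square 0, 1: +0·2° lon, +1·1° lat → SW at lon -20°, lat -89°.
Subsquare r=17, o=14: +17·0.0833333° lon, +14·0.0416667° lat → SW at lon -18.5833°, lat -88.4167°.
Extended square 0, 4: +0·0.00833333° lon, +4·0.00416667° lat → SW at lon -18.5833°, lat -88.4°.
Cell spans 0.00833333° lon × 0.00416667° lat. NE corner is SW corner plus one full cell.
latitude -88.39583, longitude -18.57500.

-88.39583, -18.57500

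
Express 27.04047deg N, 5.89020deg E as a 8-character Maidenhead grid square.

Shift to the Maidenhead origin (180°W, 90°S): lon 185.89020, lat 117.04047.
Field: 185.89020/20 → 9 → J, 117.04047/10 → 11 → L; chars JL.
Square: 5.89020/2 → 2, 7.04047/1 → 7; chars 27.
Subsquare: 1.89020/0.0833333 → 22 → w, 0.04047/0.0416667 → 0 → a; chars wa.
Extended square: 0.05687/0.00833333 → 6, 0.04047/0.00416667 → 9; chars 69.

JL27wa69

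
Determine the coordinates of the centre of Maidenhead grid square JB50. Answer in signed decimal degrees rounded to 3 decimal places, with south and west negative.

Field J=9, B=1: +9·20° lon, +1·10° lat → SW at lon 0°, lat -80°.
Square 5, 0: +5·2° lon, +0·1° lat → SW at lon 10°, lat -80°.
Cell spans 2° lon × 1° lat. Centre is SW corner plus half of each.
latitude -79.500, longitude 11.000.

-79.500, 11.000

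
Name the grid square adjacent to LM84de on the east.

Longitude subsquare d = 3; +1 → 4 = e.
The latitude characters are unchanged.

LM84ee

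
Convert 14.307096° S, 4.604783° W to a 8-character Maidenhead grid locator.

Add 180° to longitude and 90° to latitude: 175.39522, 75.69290.
Field: lon ⌊175.39522/20⌋ = 8 → I; lat ⌊75.69290/10⌋ = 7 → H.
Square: lon ⌊15.39522/2⌋ = 7; lat ⌊5.69290/1⌋ = 5.
Subsquare: lon ⌊1.39522/0.0833333⌋ = 16 → q; lat ⌊0.69290/0.0416667⌋ = 16 → q.
Extended square: lon ⌊0.06188/0.00833333⌋ = 7; lat ⌊0.02624/0.00416667⌋ = 6.

IH75qq76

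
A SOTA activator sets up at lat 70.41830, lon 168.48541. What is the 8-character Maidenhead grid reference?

Shift to the Maidenhead origin (180°W, 90°S): lon 348.48541, lat 160.41830.
Field: lon ⌊348.48541/20⌋ = 17 → R; lat ⌊160.41830/10⌋ = 16 → Q.
Square: lon ⌊8.48541/2⌋ = 4; lat ⌊0.41830/1⌋ = 0.
Subsquare: lon ⌊0.48541/0.0833333⌋ = 5 → f; lat ⌊0.41830/0.0416667⌋ = 10 → k.
Extended square: lon ⌊0.06874/0.00833333⌋ = 8; lat ⌊0.00163/0.00416667⌋ = 0.

RQ40fk80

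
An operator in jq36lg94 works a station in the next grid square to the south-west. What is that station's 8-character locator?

Longitude extended square 9; −1 → 8.
Latitude extended square 4; −1 → 3.

JQ36lg83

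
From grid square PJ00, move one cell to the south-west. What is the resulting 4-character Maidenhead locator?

OI99

Longitude square 0; −1 → -1, wraps to 9, carry into field.
Longitude field P = 15; −1 → 14 = O.
Latitude square 0; −1 → -1, wraps to 9, carry into field.
Latitude field J = 9; −1 → 8 = I.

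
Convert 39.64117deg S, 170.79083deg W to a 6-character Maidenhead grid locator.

AF40oi

Add 180° to longitude and 90° to latitude: 9.2092, 50.3588.
Field (20°×10°, letters A–R): lon ⌊9.2092/20⌋ = 0 → A; lat ⌊50.3588/10⌋ = 5 → F.
Square (2°×1°, digits 0–9): lon ⌊9.2092/2⌋ = 4; lat ⌊0.3588/1⌋ = 0.
Subsquare (5′×2.5′, letters a–x): lon ⌊1.2092/0.0833333⌋ = 14 → o; lat ⌊0.3588/0.0416667⌋ = 8 → i.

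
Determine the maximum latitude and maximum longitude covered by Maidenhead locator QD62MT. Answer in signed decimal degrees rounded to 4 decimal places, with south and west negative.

-57.1667, 153.0833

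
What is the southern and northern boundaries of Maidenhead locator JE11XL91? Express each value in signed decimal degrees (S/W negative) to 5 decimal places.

-48.53750, -48.53333

Field J=9, E=4: +9·20° lon, +4·10° lat → SW at lon 0°, lat -50°.
Square 1, 1: +1·2° lon, +1·1° lat → SW at lon 2°, lat -49°.
Subsquare x=23, l=11: +23·0.0833333° lon, +11·0.0416667° lat → SW at lon 3.91667°, lat -48.5417°.
Extended square 9, 1: +9·0.00833333° lon, +1·0.00416667° lat → SW at lon 3.99167°, lat -48.5375°.
Cell spans 0.00833333° lon × 0.00416667° lat.
south -48.53750, north -48.53333.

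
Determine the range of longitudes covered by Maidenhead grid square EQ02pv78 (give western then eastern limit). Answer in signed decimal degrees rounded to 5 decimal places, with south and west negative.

Field E=4, Q=16: +4·20° lon, +16·10° lat → SW at lon -100°, lat 70°.
Square 0, 2: +0·2° lon, +2·1° lat → SW at lon -100°, lat 72°.
Subsquare p=15, v=21: +15·0.0833333° lon, +21·0.0416667° lat → SW at lon -98.75°, lat 72.875°.
Extended square 7, 8: +7·0.00833333° lon, +8·0.00416667° lat → SW at lon -98.6917°, lat 72.9083°.
Cell spans 0.00833333° lon × 0.00416667° lat.
west -98.69167, east -98.68333.

-98.69167, -98.68333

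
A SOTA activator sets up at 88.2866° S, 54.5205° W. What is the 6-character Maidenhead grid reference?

GA21rr

Offset from 180°W / 90°S: lon 125.4795°, lat 1.7134°.
Field: lon ⌊125.4795/20⌋ = 6 → G; lat ⌊1.7134/10⌋ = 0 → A.
Square: lon ⌊5.4795/2⌋ = 2; lat ⌊1.7134/1⌋ = 1.
Subsquare: lon ⌊1.4795/0.0833333⌋ = 17 → r; lat ⌊0.7134/0.0416667⌋ = 17 → r.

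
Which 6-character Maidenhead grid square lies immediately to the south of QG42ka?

Latitude subsquare a = 0; −1 → -1, wraps to 23 = x, carry into square.
Latitude square 2; −1 → 1.
The longitude characters are unchanged.

QG41kx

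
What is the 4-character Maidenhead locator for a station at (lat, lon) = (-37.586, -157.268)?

BF12

Add 180° to longitude and 90° to latitude: 22.73, 52.41.
Field: lon ⌊22.73/20⌋ = 1 → B; lat ⌊52.41/10⌋ = 5 → F.
Square: lon ⌊2.73/2⌋ = 1; lat ⌊2.41/1⌋ = 2.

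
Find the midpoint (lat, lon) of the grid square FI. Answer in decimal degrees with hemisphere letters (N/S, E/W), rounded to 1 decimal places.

Field F=5, I=8: +5·20° lon, +8·10° lat → SW at lon -80°, lat -10°.
Cell spans 20° lon × 10° lat. Centre is SW corner plus half of each.
latitude 5.0° S, longitude 70.0° W.

5.0° S, 70.0° W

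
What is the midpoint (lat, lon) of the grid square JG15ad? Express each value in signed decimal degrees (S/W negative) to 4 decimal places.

-24.8542, 2.0417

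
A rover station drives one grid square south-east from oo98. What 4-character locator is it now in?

Longitude square 9; +1 → 10, wraps to 0, carry into field.
Longitude field O = 14; +1 → 15 = P.
Latitude square 8; −1 → 7.

PO07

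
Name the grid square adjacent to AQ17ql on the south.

Latitude subsquare l = 11; −1 → 10 = k.
The longitude characters are unchanged.

AQ17qk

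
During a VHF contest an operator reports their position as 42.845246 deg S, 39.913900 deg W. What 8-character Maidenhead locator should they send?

HE07bd07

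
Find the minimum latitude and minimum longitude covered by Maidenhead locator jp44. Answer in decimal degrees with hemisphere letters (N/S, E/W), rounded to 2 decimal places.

64.00° N, 8.00° E

Field J=9, P=15: +9·20° lon, +15·10° lat → SW at lon 0°, lat 60°.
Square 4, 4: +4·2° lon, +4·1° lat → SW at lon 8°, lat 64°.
latitude 64.00° N, longitude 8.00° E.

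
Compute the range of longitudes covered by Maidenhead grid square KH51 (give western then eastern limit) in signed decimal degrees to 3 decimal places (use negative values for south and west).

Field K=10, H=7: +10·20° lon, +7·10° lat → SW at lon 20°, lat -20°.
Square 5, 1: +5·2° lon, +1·1° lat → SW at lon 30°, lat -19°.
Cell spans 2° lon × 1° lat.
west 30.000, east 32.000.

30.000, 32.000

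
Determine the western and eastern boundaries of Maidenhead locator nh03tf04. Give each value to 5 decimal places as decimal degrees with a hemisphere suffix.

81.58333° E, 81.59167° E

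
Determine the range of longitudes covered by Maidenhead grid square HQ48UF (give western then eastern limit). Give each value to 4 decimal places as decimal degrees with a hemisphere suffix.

30.3333° W, 30.2500° W

Field H=7, Q=16: +7·20° lon, +16·10° lat → SW at lon -40°, lat 70°.
Square 4, 8: +4·2° lon, +8·1° lat → SW at lon -32°, lat 78°.
Subsquare u=20, f=5: +20·0.0833333° lon, +5·0.0416667° lat → SW at lon -30.3333°, lat 78.2083°.
Cell spans 0.0833333° lon × 0.0416667° lat.
west 30.3333° W, east 30.2500° W.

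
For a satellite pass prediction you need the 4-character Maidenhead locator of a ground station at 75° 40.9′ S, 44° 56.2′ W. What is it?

GB74

Shift to the Maidenhead origin (180°W, 90°S): lon 135.06, lat 14.32.
Field: lon ⌊135.06/20⌋ = 6 → G; lat ⌊14.32/10⌋ = 1 → B.
Square: lon ⌊15.06/2⌋ = 7; lat ⌊4.32/1⌋ = 4.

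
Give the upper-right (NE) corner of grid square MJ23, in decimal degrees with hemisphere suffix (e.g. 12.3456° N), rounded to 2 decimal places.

4.00° N, 66.00° E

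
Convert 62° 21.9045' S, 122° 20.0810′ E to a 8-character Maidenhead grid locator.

Shift to the Maidenhead origin (180°W, 90°S): lon 302.33468, lat 27.63493.
Field: 302.33468/20 → 15 → P, 27.63493/10 → 2 → C; chars PC.
Square: 2.33468/2 → 1, 7.63493/1 → 7; chars 17.
Subsquare: 0.33468/0.0833333 → 4 → e, 0.63493/0.0416667 → 15 → p; chars ep.
Extended square: 0.00135/0.00833333 → 0, 0.00993/0.00416667 → 2; chars 02.

PC17ep02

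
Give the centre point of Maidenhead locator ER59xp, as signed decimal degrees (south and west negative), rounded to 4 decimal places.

Field E=4, R=17: +4·20° lon, +17·10° lat → SW at lon -100°, lat 80°.
Square 5, 9: +5·2° lon, +9·1° lat → SW at lon -90°, lat 89°.
Subsquare x=23, p=15: +23·0.0833333° lon, +15·0.0416667° lat → SW at lon -88.0833°, lat 89.625°.
Cell spans 0.0833333° lon × 0.0416667° lat. Centre is SW corner plus half of each.
latitude 89.6458, longitude -88.0417.

89.6458, -88.0417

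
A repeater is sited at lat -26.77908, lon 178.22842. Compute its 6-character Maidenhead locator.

RG93cf

Offset from 180°W / 90°S: lon 358.2284°, lat 63.2209°.
Field: 358.2284/20 → 17 → R, 63.2209/10 → 6 → G; chars RG.
Square: 18.2284/2 → 9, 3.2209/1 → 3; chars 93.
Subsquare: 0.2284/0.0833333 → 2 → c, 0.2209/0.0416667 → 5 → f; chars cf.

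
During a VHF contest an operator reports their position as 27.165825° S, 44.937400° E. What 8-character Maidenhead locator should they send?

LG22lu20

Shift to the Maidenhead origin (180°W, 90°S): lon 224.93740, lat 62.83418.
Field: 224.93740/20 → 11 → L, 62.83418/10 → 6 → G; chars LG.
Square: 4.93740/2 → 2, 2.83418/1 → 2; chars 22.
Subsquare: 0.93740/0.0833333 → 11 → l, 0.83418/0.0416667 → 20 → u; chars lu.
Extended square: 0.02073/0.00833333 → 2, 0.00084/0.00416667 → 0; chars 20.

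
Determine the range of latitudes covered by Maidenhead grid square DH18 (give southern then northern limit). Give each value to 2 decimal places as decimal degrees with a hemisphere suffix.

12.00° S, 11.00° S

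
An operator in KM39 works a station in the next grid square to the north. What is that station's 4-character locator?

Latitude square 9; +1 → 10, wraps to 0, carry into field.
Latitude field M = 12; +1 → 13 = N.
The longitude characters are unchanged.

KN30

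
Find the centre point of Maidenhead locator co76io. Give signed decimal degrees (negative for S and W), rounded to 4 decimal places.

56.6042, -125.2917

Field C=2, O=14: +2·20° lon, +14·10° lat → SW at lon -140°, lat 50°.
Square 7, 6: +7·2° lon, +6·1° lat → SW at lon -126°, lat 56°.
Subsquare i=8, o=14: +8·0.0833333° lon, +14·0.0416667° lat → SW at lon -125.333°, lat 56.5833°.
Cell spans 0.0833333° lon × 0.0416667° lat. Centre is SW corner plus half of each.
latitude 56.6042, longitude -125.2917.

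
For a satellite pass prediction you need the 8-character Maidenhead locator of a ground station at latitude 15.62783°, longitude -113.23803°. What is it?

Shift to the Maidenhead origin (180°W, 90°S): lon 66.76197, lat 105.62783.
Field: 66.76197/20 → 3 → D, 105.62783/10 → 10 → K; chars DK.
Square: 6.76197/2 → 3, 5.62783/1 → 5; chars 35.
Subsquare: 0.76197/0.0833333 → 9 → j, 0.62783/0.0416667 → 15 → p; chars jp.
Extended square: 0.01197/0.00833333 → 1, 0.00283/0.00416667 → 0; chars 10.

DK35jp10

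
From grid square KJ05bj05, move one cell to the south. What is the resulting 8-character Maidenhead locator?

KJ05bj04

Latitude extended square 5; −1 → 4.
The longitude characters are unchanged.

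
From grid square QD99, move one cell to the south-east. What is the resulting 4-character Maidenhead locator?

Longitude square 9; +1 → 10, wraps to 0, carry into field.
Longitude field Q = 16; +1 → 17 = R.
Latitude square 9; −1 → 8.

RD08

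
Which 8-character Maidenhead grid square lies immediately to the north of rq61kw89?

RQ61kx80

Latitude extended square 9; +1 → 10, wraps to 0, carry into subsquare.
Latitude subsquare w = 22; +1 → 23 = x.
The longitude characters are unchanged.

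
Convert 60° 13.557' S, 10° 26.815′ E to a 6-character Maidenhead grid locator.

JC59fs

Shift to the Maidenhead origin (180°W, 90°S): lon 190.4469, lat 29.7741.
Field: lon ⌊190.4469/20⌋ = 9 → J; lat ⌊29.7741/10⌋ = 2 → C.
Square: lon ⌊10.4469/2⌋ = 5; lat ⌊9.7741/1⌋ = 9.
Subsquare: lon ⌊0.4469/0.0833333⌋ = 5 → f; lat ⌊0.7741/0.0416667⌋ = 18 → s.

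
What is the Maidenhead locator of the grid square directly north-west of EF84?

Longitude square 8; −1 → 7.
Latitude square 4; +1 → 5.

EF75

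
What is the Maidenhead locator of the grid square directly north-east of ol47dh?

OL47ei

Longitude subsquare d = 3; +1 → 4 = e.
Latitude subsquare h = 7; +1 → 8 = i.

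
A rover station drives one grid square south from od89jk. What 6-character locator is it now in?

OD89jj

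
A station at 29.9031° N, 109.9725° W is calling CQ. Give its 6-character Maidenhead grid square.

DL59av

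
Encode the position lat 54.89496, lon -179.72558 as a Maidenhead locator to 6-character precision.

AO04dv

Shift to the Maidenhead origin (180°W, 90°S): lon 0.2744, lat 144.8950.
Field: lon ⌊0.2744/20⌋ = 0 → A; lat ⌊144.8950/10⌋ = 14 → O.
Square: lon ⌊0.2744/2⌋ = 0; lat ⌊4.8950/1⌋ = 4.
Subsquare: lon ⌊0.2744/0.0833333⌋ = 3 → d; lat ⌊0.8950/0.0416667⌋ = 21 → v.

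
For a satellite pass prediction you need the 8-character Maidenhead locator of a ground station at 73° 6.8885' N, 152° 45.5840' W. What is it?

Shift to the Maidenhead origin (180°W, 90°S): lon 27.24027, lat 163.11481.
Field (20°×10°, letters A–R): 27.24027/20 → 1 → B, 163.11481/10 → 16 → Q; chars BQ.
Square (2°×1°, digits 0–9): 7.24027/2 → 3, 3.11481/1 → 3; chars 33.
Subsquare (5′×2.5′, letters a–x): 1.24027/0.0833333 → 14 → o, 0.11481/0.0416667 → 2 → c; chars oc.
Extended square (30″×15″, digits 0–9): 0.07360/0.00833333 → 8, 0.03147/0.00416667 → 7; chars 87.

BQ33oc87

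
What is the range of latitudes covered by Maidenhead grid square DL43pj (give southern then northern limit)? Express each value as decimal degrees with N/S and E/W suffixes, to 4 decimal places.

23.3750° N, 23.4167° N

Field D=3, L=11: +3·20° lon, +11·10° lat → SW at lon -120°, lat 20°.
Square 4, 3: +4·2° lon, +3·1° lat → SW at lon -112°, lat 23°.
Subsquare p=15, j=9: +15·0.0833333° lon, +9·0.0416667° lat → SW at lon -110.75°, lat 23.375°.
Cell spans 0.0833333° lon × 0.0416667° lat.
south 23.3750° N, north 23.4167° N.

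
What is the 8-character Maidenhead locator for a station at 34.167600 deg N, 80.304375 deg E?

Shift to the Maidenhead origin (180°W, 90°S): lon 260.30437, lat 124.16760.
Field: 260.30437/20 → 13 → N, 124.16760/10 → 12 → M; chars NM.
Square: 0.30437/2 → 0, 4.16760/1 → 4; chars 04.
Subsquare: 0.30437/0.0833333 → 3 → d, 0.16760/0.0416667 → 4 → e; chars de.
Extended square: 0.05437/0.00833333 → 6, 0.00093/0.00416667 → 0; chars 60.

NM04de60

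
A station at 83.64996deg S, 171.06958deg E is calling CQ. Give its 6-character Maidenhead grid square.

RA56mi

Offset from 180°W / 90°S: lon 351.0696°, lat 6.3500°.
Field: 351.0696/20 → 17 → R, 6.3500/10 → 0 → A; chars RA.
Square: 11.0696/2 → 5, 6.3500/1 → 6; chars 56.
Subsquare: 1.0696/0.0833333 → 12 → m, 0.3500/0.0416667 → 8 → i; chars mi.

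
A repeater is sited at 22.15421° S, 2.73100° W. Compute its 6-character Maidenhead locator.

IG87pu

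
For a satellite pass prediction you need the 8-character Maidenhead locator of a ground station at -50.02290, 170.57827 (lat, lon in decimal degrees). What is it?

Offset from 180°W / 90°S: lon 350.57827°, lat 39.97710°.
Field: lon ⌊350.57827/20⌋ = 17 → R; lat ⌊39.97710/10⌋ = 3 → D.
Square: lon ⌊10.57827/2⌋ = 5; lat ⌊9.97710/1⌋ = 9.
Subsquare: lon ⌊0.57827/0.0833333⌋ = 6 → g; lat ⌊0.97710/0.0416667⌋ = 23 → x.
Extended square: lon ⌊0.07827/0.00833333⌋ = 9; lat ⌊0.01877/0.00416667⌋ = 4.

RD59gx94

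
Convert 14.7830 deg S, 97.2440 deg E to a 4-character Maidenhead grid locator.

NH85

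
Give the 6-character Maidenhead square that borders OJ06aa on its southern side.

OJ05ax

Latitude subsquare a = 0; −1 → -1, wraps to 23 = x, carry into square.
Latitude square 6; −1 → 5.
The longitude characters are unchanged.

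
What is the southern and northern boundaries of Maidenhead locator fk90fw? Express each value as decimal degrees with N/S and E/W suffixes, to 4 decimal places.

10.9167° N, 10.9583° N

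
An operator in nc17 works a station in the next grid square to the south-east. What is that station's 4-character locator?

NC26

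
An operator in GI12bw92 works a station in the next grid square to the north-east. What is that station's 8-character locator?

Longitude extended square 9; +1 → 10, wraps to 0, carry into subsquare.
Longitude subsquare b = 1; +1 → 2 = c.
Latitude extended square 2; +1 → 3.

GI12cw03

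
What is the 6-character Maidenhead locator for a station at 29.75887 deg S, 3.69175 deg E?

JG10uf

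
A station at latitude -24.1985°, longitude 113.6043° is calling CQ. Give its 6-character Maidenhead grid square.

Add 180° to longitude and 90° to latitude: 293.6043, 65.8015.
Field: lon ⌊293.6043/20⌋ = 14 → O; lat ⌊65.8015/10⌋ = 6 → G.
Square: lon ⌊13.6043/2⌋ = 6; lat ⌊5.8015/1⌋ = 5.
Subsquare: lon ⌊1.6043/0.0833333⌋ = 19 → t; lat ⌊0.8015/0.0416667⌋ = 19 → t.

OG65tt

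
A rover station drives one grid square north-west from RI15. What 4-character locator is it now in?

Longitude square 1; −1 → 0.
Latitude square 5; +1 → 6.

RI06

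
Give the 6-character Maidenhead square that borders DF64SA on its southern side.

DF63sx

Latitude subsquare a = 0; −1 → -1, wraps to 23 = x, carry into square.
Latitude square 4; −1 → 3.
The longitude characters are unchanged.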